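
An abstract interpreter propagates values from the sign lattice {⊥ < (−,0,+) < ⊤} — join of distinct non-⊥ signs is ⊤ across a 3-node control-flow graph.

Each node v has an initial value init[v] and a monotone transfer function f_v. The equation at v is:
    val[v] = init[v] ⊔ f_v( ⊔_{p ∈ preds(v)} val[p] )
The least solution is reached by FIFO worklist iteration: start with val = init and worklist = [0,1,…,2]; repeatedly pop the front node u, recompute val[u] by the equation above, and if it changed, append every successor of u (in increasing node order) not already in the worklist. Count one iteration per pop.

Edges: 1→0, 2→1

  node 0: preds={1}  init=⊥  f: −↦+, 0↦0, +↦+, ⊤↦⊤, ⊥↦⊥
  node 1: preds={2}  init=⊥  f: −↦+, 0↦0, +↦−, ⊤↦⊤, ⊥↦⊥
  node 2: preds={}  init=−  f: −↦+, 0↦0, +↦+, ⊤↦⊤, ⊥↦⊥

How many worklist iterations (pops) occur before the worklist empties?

Iteration log — 4 steps:
  step 1. node 0  ⊔preds=⊥  new=⊥  stable
  step 2. node 1  ⊔preds=−  new=+  old=⊥  +wl: 0
  step 3. node 2  ⊔preds=⊥  new=−  stable
  step 4. node 0  ⊔preds=+  new=+  old=⊥  +wl: 

Least fixpoint reached:
  node 0: +
  node 1: +
  node 2: −

4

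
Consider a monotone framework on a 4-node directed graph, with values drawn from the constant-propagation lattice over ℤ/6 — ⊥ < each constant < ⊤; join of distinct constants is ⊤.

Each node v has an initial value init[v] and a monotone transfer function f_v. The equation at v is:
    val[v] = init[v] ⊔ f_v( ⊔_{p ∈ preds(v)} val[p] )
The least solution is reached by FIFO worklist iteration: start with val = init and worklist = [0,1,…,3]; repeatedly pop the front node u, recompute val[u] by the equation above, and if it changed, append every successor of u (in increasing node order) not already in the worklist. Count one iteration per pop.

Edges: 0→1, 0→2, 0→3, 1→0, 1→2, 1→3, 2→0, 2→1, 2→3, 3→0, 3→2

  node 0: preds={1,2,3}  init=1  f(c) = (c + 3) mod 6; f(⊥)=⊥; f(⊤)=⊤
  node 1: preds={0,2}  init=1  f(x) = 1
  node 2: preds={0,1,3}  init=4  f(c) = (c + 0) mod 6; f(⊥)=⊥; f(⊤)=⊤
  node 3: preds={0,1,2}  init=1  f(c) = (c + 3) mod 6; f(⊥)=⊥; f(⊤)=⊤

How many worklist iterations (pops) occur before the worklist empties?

7

Iteration log — 7 steps:
  step 1. node 0  ⊔preds=⊤  new=⊤  old=1  +wl: 
  step 2. node 1  ⊔preds=⊤  new=1  stable
  step 3. node 2  ⊔preds=⊤  new=⊤  old=4  +wl: 0,1
  step 4. node 3  ⊔preds=⊤  new=⊤  old=1  +wl: 2
  step 5. node 0  ⊔preds=⊤  new=⊤  stable
  step 6. node 1  ⊔preds=⊤  new=1  stable
  step 7. node 2  ⊔preds=⊤  new=⊤  stable

Least fixpoint reached:
  node 0: ⊤
  node 1: 1
  node 2: ⊤
  node 3: ⊤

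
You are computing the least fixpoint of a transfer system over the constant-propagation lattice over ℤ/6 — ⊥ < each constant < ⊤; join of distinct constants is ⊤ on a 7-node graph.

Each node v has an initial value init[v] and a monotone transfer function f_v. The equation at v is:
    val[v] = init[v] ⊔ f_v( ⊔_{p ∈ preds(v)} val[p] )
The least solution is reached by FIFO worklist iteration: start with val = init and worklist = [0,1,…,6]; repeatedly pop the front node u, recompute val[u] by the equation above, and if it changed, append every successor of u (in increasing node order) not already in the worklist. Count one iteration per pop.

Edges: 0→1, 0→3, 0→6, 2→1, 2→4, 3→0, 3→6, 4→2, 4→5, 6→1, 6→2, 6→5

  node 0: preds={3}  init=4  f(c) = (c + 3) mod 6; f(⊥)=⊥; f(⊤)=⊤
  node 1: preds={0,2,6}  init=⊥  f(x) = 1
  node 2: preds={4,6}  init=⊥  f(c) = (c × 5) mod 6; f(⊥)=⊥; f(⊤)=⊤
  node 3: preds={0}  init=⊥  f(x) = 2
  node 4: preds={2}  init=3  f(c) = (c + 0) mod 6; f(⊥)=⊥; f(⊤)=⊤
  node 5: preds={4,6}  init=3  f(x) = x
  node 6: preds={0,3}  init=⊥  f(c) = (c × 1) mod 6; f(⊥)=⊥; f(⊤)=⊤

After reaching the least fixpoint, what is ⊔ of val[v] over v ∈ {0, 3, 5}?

Worklist (17 pops):
  #1 pop 0: in=⊥ → 4 (no change)
  #2 pop 1: in=4 → 1 (was ⊥); enqueue []
  #3 pop 2: in=3 → 3 (was ⊥); enqueue [1]
  #4 pop 3: in=4 → 2 (was ⊥); enqueue [0]
  #5 pop 4: in=3 → 3 (no change)
  #6 pop 5: in=3 → 3 (no change)
  #7 pop 6: in=⊤ → ⊤ (was ⊥); enqueue [2,5]
  #8 pop 1: in=⊤ → 1 (no change)
  #9 pop 0: in=2 → ⊤ (was 4); enqueue [1,3,6]
  #10 pop 2: in=⊤ → ⊤ (was 3); enqueue [4]
  #11 pop 5: in=⊤ → ⊤ (was 3); enqueue []
  #12 pop 1: in=⊤ → 1 (no change)
  #13 pop 3: in=⊤ → 2 (no change)
  #14 pop 6: in=⊤ → ⊤ (no change)
  #15 pop 4: in=⊤ → ⊤ (was 3); enqueue [2,5]
  #16 pop 2: in=⊤ → ⊤ (no change)
  #17 pop 5: in=⊤ → ⊤ (no change)

Fixpoint:
  val[0] = ⊤
  val[1] = 1
  val[2] = ⊤
  val[3] = 2
  val[4] = ⊤
  val[5] = ⊤
  val[6] = ⊤

⊤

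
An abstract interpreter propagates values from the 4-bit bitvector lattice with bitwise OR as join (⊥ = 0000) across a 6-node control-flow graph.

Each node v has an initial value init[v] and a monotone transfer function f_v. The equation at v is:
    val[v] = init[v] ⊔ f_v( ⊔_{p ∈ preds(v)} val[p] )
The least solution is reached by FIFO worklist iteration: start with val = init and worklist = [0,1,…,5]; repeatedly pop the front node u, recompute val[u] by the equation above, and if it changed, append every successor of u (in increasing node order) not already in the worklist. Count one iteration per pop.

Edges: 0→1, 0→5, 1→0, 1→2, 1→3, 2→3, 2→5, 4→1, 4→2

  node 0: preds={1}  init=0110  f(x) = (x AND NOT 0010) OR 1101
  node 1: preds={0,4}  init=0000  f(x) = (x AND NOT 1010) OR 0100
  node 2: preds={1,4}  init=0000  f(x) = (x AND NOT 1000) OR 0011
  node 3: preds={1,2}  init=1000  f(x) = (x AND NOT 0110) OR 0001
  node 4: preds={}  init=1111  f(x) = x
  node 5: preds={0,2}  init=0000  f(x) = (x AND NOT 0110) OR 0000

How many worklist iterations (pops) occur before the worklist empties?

Trace (7 dequeues):
  [1] u=0 | in 0000 | out 1111 | prev 0110 | push {}
  [2] u=1 | in 1111 | out 0101 | prev 0000 | push {0}
  [3] u=2 | in 1111 | out 0111 | prev 0000 | push {}
  [4] u=3 | in 0111 | out 1001 | prev 1000 | push {}
  [5] u=4 | in 0000 | out 1111 | ==
  [6] u=5 | in 1111 | out 1001 | prev 0000 | push {}
  [7] u=0 | in 0101 | out 1111 | ==

Converged values:
  [0] 1111
  [1] 0101
  [2] 0111
  [3] 1001
  [4] 1111
  [5] 1001

7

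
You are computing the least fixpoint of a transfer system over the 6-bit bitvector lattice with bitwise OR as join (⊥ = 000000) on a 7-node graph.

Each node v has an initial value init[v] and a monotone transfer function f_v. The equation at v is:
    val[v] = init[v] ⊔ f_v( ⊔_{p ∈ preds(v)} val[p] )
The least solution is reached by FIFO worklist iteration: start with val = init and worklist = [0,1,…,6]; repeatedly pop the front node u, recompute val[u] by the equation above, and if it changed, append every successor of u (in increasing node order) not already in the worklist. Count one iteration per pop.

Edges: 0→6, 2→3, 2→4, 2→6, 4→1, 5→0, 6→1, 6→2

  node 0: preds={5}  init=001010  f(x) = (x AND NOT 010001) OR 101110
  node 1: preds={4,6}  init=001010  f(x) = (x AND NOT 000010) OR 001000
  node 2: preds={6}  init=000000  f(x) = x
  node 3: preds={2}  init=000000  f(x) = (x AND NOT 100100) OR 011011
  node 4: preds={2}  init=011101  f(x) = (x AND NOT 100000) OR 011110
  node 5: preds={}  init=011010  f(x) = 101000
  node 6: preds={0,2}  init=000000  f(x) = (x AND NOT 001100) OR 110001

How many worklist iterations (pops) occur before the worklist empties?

13

Iteration log — 13 steps:
  step 1. node 0  ⊔preds=011010  new=101110  old=001010  +wl: 
  step 2. node 1  ⊔preds=011101  new=011111  old=001010  +wl: 
  step 3. node 2  ⊔preds=000000  new=000000  stable
  step 4. node 3  ⊔preds=000000  new=011011  old=000000  +wl: 
  step 5. node 4  ⊔preds=000000  new=011111  old=011101  +wl: 1
  step 6. node 5  ⊔preds=000000  new=111010  old=011010  +wl: 0
  step 7. node 6  ⊔preds=101110  new=110011  old=000000  +wl: 2
  step 8. node 1  ⊔preds=111111  new=111111  old=011111  +wl: 
  step 9. node 0  ⊔preds=111010  new=101110  stable
  step 10. node 2  ⊔preds=110011  new=110011  old=000000  +wl: 3,4,6
  step 11. node 3  ⊔preds=110011  new=011011  stable
  step 12. node 4  ⊔preds=110011  new=011111  stable
  step 13. node 6  ⊔preds=111111  new=110011  stable

Least fixpoint reached:
  node 0: 101110
  node 1: 111111
  node 2: 110011
  node 3: 011011
  node 4: 011111
  node 5: 111010
  node 6: 110011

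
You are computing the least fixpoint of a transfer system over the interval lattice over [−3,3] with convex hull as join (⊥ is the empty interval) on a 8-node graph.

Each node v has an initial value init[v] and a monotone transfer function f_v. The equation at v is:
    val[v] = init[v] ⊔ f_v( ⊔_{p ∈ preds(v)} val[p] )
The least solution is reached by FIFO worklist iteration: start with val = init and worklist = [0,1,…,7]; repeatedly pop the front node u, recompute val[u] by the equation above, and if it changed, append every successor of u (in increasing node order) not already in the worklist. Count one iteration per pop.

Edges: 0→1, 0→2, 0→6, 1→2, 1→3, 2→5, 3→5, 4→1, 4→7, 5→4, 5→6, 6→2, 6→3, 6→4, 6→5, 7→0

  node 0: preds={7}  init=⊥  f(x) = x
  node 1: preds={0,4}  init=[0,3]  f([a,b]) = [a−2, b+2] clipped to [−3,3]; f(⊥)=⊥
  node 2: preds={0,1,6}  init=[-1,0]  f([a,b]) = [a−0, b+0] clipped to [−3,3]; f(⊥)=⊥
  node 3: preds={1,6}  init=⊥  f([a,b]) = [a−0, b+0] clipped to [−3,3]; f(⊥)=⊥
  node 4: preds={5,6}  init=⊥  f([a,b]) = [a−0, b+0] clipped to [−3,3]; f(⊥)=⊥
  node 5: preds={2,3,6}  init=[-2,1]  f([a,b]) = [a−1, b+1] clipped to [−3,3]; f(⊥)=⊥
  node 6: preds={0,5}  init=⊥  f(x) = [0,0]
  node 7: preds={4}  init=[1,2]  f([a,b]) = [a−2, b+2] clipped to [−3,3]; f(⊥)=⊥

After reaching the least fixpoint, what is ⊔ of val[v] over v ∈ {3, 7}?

Worklist (21 pops):
  #1 pop 0: in=[1,2] → [1,2] (was ⊥); enqueue []
  #2 pop 1: in=[1,2] → [-1,3] (was [0,3]); enqueue []
  #3 pop 2: in=[-1,3] → [-1,3] (was [-1,0]); enqueue []
  #4 pop 3: in=[-1,3] → [-1,3] (was ⊥); enqueue []
  #5 pop 4: in=[-2,1] → [-2,1] (was ⊥); enqueue [1]
  #6 pop 5: in=[-1,3] → [-2,3] (was [-2,1]); enqueue [4]
  #7 pop 6: in=[-2,3] → [0,0] (was ⊥); enqueue [2,3,5]
  #8 pop 7: in=[-2,1] → [-3,3] (was [1,2]); enqueue [0]
  #9 pop 1: in=[-2,2] → [-3,3] (was [-1,3]); enqueue []
  #10 pop 4: in=[-2,3] → [-2,3] (was [-2,1]); enqueue [1,7]
  #11 pop 2: in=[-3,3] → [-3,3] (was [-1,3]); enqueue []
  #12 pop 3: in=[-3,3] → [-3,3] (was [-1,3]); enqueue []
  #13 pop 5: in=[-3,3] → [-3,3] (was [-2,3]); enqueue [4,6]
  #14 pop 0: in=[-3,3] → [-3,3] (was [1,2]); enqueue [2]
  #15 pop 1: in=[-3,3] → [-3,3] (no change)
  #16 pop 7: in=[-2,3] → [-3,3] (no change)
  #17 pop 4: in=[-3,3] → [-3,3] (was [-2,3]); enqueue [1,7]
  #18 pop 6: in=[-3,3] → [0,0] (no change)
  #19 pop 2: in=[-3,3] → [-3,3] (no change)
  #20 pop 1: in=[-3,3] → [-3,3] (no change)
  #21 pop 7: in=[-3,3] → [-3,3] (no change)

Fixpoint:
  val[0] = [-3,3]
  val[1] = [-3,3]
  val[2] = [-3,3]
  val[3] = [-3,3]
  val[4] = [-3,3]
  val[5] = [-3,3]
  val[6] = [0,0]
  val[7] = [-3,3]

[-3,3]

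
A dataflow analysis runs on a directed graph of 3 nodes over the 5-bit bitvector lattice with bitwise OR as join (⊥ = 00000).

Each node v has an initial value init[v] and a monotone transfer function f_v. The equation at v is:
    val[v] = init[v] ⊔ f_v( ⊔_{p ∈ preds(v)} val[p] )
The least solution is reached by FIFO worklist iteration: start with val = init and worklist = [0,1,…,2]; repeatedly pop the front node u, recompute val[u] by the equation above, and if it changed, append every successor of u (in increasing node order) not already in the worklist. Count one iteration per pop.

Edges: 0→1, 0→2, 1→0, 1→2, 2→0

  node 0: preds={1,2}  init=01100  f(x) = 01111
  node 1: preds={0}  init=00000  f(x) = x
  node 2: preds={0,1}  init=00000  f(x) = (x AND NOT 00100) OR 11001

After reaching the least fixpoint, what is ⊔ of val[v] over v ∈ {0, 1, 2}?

Worklist (4 pops):
  #1 pop 0: in=00000 → 01111 (was 01100); enqueue []
  #2 pop 1: in=01111 → 01111 (was 00000); enqueue [0]
  #3 pop 2: in=01111 → 11011 (was 00000); enqueue []
  #4 pop 0: in=11111 → 01111 (no change)

Fixpoint:
  val[0] = 01111
  val[1] = 01111
  val[2] = 11011

11111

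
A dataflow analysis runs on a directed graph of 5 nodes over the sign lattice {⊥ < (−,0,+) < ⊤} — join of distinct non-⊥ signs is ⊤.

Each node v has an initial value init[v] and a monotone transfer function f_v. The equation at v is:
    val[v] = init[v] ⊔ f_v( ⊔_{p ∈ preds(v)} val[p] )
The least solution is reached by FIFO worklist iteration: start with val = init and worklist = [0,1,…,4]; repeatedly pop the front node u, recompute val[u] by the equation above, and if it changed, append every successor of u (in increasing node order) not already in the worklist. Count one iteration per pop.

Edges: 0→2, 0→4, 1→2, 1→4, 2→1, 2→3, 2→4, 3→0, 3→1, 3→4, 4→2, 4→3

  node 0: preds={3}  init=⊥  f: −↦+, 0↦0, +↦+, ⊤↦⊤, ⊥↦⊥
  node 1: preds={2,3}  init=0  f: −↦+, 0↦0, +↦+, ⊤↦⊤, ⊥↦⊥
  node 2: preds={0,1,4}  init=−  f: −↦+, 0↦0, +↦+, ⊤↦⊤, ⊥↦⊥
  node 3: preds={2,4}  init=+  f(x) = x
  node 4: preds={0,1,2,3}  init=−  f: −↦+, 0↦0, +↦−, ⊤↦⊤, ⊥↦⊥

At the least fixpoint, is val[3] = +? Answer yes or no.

no

Worklist (10 pops):
  #1 pop 0: in=+ → + (was ⊥); enqueue []
  #2 pop 1: in=⊤ → ⊤ (was 0); enqueue []
  #3 pop 2: in=⊤ → ⊤ (was −); enqueue [1]
  #4 pop 3: in=⊤ → ⊤ (was +); enqueue [0]
  #5 pop 4: in=⊤ → ⊤ (was −); enqueue [2,3]
  #6 pop 1: in=⊤ → ⊤ (no change)
  #7 pop 0: in=⊤ → ⊤ (was +); enqueue [4]
  #8 pop 2: in=⊤ → ⊤ (no change)
  #9 pop 3: in=⊤ → ⊤ (no change)
  #10 pop 4: in=⊤ → ⊤ (no change)

Fixpoint:
  val[0] = ⊤
  val[1] = ⊤
  val[2] = ⊤
  val[3] = ⊤
  val[4] = ⊤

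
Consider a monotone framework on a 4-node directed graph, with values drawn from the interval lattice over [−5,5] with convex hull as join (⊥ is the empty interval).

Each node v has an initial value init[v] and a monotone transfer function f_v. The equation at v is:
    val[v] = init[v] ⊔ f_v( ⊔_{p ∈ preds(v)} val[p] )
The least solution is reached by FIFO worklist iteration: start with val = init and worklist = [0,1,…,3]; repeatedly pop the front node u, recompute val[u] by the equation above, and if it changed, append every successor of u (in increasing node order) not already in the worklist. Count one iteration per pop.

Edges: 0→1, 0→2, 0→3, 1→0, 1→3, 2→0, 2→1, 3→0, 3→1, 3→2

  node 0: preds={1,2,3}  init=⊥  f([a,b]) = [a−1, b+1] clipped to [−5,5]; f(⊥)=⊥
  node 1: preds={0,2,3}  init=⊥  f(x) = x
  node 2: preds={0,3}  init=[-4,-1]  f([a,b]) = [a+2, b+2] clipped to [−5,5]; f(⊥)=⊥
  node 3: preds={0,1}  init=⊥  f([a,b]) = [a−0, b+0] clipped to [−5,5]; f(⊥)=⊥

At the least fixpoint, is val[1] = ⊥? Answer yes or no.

Worklist (15 pops):
  #1 pop 0: in=[-4,-1] → [-5,0] (was ⊥); enqueue []
  #2 pop 1: in=[-5,0] → [-5,0] (was ⊥); enqueue [0]
  #3 pop 2: in=[-5,0] → [-4,2] (was [-4,-1]); enqueue [1]
  #4 pop 3: in=[-5,0] → [-5,0] (was ⊥); enqueue [2]
  #5 pop 0: in=[-5,2] → [-5,3] (was [-5,0]); enqueue [3]
  #6 pop 1: in=[-5,3] → [-5,3] (was [-5,0]); enqueue [0]
  #7 pop 2: in=[-5,3] → [-4,5] (was [-4,2]); enqueue [1]
  #8 pop 3: in=[-5,3] → [-5,3] (was [-5,0]); enqueue [2]
  #9 pop 0: in=[-5,5] → [-5,5] (was [-5,3]); enqueue [3]
  #10 pop 1: in=[-5,5] → [-5,5] (was [-5,3]); enqueue [0]
  #11 pop 2: in=[-5,5] → [-4,5] (no change)
  #12 pop 3: in=[-5,5] → [-5,5] (was [-5,3]); enqueue [1,2]
  #13 pop 0: in=[-5,5] → [-5,5] (no change)
  #14 pop 1: in=[-5,5] → [-5,5] (no change)
  #15 pop 2: in=[-5,5] → [-4,5] (no change)

Fixpoint:
  val[0] = [-5,5]
  val[1] = [-5,5]
  val[2] = [-4,5]
  val[3] = [-5,5]

no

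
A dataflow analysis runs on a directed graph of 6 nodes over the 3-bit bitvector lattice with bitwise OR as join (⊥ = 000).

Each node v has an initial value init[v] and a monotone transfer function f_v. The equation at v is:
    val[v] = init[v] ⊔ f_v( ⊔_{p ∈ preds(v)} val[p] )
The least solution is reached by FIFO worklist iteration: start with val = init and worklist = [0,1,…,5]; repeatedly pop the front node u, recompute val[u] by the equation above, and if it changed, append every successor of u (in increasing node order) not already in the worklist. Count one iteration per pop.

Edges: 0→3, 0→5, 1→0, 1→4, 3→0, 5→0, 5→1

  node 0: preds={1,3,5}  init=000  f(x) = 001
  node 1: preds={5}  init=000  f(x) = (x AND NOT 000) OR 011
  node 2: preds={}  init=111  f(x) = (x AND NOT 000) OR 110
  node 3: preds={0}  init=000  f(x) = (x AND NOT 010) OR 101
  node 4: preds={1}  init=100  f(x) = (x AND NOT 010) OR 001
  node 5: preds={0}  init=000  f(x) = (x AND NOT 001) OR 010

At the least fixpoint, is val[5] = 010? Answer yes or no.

Trace (8 dequeues):
  [1] u=0 | in 000 | out 001 | prev 000 | push {}
  [2] u=1 | in 000 | out 011 | prev 000 | push {0}
  [3] u=2 | in 000 | out 111 | ==
  [4] u=3 | in 001 | out 101 | prev 000 | push {}
  [5] u=4 | in 011 | out 101 | prev 100 | push {}
  [6] u=5 | in 001 | out 010 | prev 000 | push {1}
  [7] u=0 | in 111 | out 001 | ==
  [8] u=1 | in 010 | out 011 | ==

Converged values:
  [0] 001
  [1] 011
  [2] 111
  [3] 101
  [4] 101
  [5] 010

yes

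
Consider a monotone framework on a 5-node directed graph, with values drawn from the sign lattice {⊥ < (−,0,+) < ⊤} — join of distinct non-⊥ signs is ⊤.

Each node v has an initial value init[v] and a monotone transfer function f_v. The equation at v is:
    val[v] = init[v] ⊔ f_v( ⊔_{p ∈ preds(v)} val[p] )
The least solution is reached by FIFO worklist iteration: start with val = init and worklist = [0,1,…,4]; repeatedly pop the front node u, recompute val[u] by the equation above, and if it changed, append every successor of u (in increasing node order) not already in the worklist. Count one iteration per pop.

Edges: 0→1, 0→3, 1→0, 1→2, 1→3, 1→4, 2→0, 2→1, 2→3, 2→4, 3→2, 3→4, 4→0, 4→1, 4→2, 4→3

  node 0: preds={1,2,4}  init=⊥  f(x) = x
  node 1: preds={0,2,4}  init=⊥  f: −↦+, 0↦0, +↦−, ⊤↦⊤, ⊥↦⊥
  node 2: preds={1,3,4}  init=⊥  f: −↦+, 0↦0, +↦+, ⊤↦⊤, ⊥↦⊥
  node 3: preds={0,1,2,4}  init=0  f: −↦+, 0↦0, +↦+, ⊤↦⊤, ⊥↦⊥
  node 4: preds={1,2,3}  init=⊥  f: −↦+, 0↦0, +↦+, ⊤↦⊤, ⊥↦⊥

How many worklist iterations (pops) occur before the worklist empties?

11

Iteration log — 11 steps:
  step 1. node 0  ⊔preds=⊥  new=⊥  stable
  step 2. node 1  ⊔preds=⊥  new=⊥  stable
  step 3. node 2  ⊔preds=0  new=0  old=⊥  +wl: 0,1
  step 4. node 3  ⊔preds=0  new=0  stable
  step 5. node 4  ⊔preds=0  new=0  old=⊥  +wl: 2,3
  step 6. node 0  ⊔preds=0  new=0  old=⊥  +wl: 
  step 7. node 1  ⊔preds=0  new=0  old=⊥  +wl: 0,4
  step 8. node 2  ⊔preds=0  new=0  stable
  step 9. node 3  ⊔preds=0  new=0  stable
  step 10. node 0  ⊔preds=0  new=0  stable
  step 11. node 4  ⊔preds=0  new=0  stable

Least fixpoint reached:
  node 0: 0
  node 1: 0
  node 2: 0
  node 3: 0
  node 4: 0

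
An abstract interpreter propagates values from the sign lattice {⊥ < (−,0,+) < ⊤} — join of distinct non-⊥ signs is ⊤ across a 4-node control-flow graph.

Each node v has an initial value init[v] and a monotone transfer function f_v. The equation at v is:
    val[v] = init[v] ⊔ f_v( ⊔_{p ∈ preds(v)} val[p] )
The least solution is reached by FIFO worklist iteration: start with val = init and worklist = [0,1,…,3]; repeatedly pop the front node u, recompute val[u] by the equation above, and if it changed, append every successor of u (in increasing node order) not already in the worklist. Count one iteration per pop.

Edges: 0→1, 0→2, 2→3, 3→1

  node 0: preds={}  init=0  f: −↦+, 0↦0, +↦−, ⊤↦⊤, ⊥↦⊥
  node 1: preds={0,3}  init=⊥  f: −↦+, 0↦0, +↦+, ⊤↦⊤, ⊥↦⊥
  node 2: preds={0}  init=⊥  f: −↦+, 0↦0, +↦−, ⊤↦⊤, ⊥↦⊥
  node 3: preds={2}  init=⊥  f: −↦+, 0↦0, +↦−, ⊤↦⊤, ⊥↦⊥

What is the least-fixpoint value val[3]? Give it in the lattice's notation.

0

Worklist (5 pops):
  #1 pop 0: in=⊥ → 0 (no change)
  #2 pop 1: in=0 → 0 (was ⊥); enqueue []
  #3 pop 2: in=0 → 0 (was ⊥); enqueue []
  #4 pop 3: in=0 → 0 (was ⊥); enqueue [1]
  #5 pop 1: in=0 → 0 (no change)

Fixpoint:
  val[0] = 0
  val[1] = 0
  val[2] = 0
  val[3] = 0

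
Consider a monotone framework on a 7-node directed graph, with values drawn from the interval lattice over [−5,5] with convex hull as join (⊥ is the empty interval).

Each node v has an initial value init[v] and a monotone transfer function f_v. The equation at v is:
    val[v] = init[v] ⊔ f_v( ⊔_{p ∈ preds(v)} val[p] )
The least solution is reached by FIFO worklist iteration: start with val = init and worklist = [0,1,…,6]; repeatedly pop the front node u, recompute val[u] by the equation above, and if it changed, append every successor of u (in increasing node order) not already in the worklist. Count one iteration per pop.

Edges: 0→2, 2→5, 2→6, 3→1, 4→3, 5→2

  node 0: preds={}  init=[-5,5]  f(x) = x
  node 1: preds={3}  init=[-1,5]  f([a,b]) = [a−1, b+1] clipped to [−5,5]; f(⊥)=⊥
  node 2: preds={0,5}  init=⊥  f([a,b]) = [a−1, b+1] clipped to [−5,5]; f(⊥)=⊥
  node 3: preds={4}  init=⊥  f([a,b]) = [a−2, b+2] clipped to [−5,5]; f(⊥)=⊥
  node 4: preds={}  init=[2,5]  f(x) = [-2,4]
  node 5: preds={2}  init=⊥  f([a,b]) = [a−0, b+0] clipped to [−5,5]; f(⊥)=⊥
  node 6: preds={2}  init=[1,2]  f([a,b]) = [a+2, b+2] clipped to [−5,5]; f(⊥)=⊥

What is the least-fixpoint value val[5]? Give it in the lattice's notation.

Iteration log — 11 steps:
  step 1. node 0  ⊔preds=⊥  new=[-5,5]  stable
  step 2. node 1  ⊔preds=⊥  new=[-1,5]  stable
  step 3. node 2  ⊔preds=[-5,5]  new=[-5,5]  old=⊥  +wl: 
  step 4. node 3  ⊔preds=[2,5]  new=[0,5]  old=⊥  +wl: 1
  step 5. node 4  ⊔preds=⊥  new=[-2,5]  old=[2,5]  +wl: 3
  step 6. node 5  ⊔preds=[-5,5]  new=[-5,5]  old=⊥  +wl: 2
  step 7. node 6  ⊔preds=[-5,5]  new=[-3,5]  old=[1,2]  +wl: 
  step 8. node 1  ⊔preds=[0,5]  new=[-1,5]  stable
  step 9. node 3  ⊔preds=[-2,5]  new=[-4,5]  old=[0,5]  +wl: 1
  step 10. node 2  ⊔preds=[-5,5]  new=[-5,5]  stable
  step 11. node 1  ⊔preds=[-4,5]  new=[-5,5]  old=[-1,5]  +wl: 

Least fixpoint reached:
  node 0: [-5,5]
  node 1: [-5,5]
  node 2: [-5,5]
  node 3: [-4,5]
  node 4: [-2,5]
  node 5: [-5,5]
  node 6: [-3,5]

[-5,5]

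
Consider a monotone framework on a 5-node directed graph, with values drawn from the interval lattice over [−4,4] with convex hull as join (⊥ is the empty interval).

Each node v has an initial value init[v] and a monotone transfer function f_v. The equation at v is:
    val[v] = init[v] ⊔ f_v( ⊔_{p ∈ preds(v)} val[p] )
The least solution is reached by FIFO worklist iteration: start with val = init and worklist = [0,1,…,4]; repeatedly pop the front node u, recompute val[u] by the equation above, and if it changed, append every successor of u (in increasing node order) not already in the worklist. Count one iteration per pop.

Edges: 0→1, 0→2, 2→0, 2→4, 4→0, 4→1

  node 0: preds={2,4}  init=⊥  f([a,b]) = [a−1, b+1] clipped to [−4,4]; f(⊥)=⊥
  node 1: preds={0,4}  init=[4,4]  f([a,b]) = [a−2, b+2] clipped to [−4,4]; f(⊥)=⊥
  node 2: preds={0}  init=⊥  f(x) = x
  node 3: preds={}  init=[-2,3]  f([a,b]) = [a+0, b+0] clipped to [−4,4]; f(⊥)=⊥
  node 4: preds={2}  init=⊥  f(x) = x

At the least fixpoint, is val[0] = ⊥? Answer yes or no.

Worklist (5 pops):
  #1 pop 0: in=⊥ → ⊥ (no change)
  #2 pop 1: in=⊥ → [4,4] (no change)
  #3 pop 2: in=⊥ → ⊥ (no change)
  #4 pop 3: in=⊥ → [-2,3] (no change)
  #5 pop 4: in=⊥ → ⊥ (no change)

Fixpoint:
  val[0] = ⊥
  val[1] = [4,4]
  val[2] = ⊥
  val[3] = [-2,3]
  val[4] = ⊥

yes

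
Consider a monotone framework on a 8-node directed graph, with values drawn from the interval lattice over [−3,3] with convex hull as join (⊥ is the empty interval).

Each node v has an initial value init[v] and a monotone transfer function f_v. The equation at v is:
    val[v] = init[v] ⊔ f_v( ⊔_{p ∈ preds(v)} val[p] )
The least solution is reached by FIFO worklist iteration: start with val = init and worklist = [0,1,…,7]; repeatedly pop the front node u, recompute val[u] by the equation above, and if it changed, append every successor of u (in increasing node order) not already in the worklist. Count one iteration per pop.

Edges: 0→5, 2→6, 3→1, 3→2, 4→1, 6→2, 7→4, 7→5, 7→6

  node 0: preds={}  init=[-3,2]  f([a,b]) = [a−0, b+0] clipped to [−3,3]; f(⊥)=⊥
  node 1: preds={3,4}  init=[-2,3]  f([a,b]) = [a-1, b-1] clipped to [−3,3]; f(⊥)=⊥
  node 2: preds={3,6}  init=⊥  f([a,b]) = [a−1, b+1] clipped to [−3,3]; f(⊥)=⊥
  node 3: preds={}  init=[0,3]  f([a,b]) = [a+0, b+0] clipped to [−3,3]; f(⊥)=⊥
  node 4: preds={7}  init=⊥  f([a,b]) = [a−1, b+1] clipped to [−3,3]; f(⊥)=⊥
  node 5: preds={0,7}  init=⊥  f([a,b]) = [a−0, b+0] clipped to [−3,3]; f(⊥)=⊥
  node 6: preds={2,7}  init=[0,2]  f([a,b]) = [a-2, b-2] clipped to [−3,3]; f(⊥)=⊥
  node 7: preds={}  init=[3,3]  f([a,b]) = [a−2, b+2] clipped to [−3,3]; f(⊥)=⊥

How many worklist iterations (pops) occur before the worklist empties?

Iteration log — 11 steps:
  step 1. node 0  ⊔preds=⊥  new=[-3,2]  stable
  step 2. node 1  ⊔preds=[0,3]  new=[-2,3]  stable
  step 3. node 2  ⊔preds=[0,3]  new=[-1,3]  old=⊥  +wl: 
  step 4. node 3  ⊔preds=⊥  new=[0,3]  stable
  step 5. node 4  ⊔preds=[3,3]  new=[2,3]  old=⊥  +wl: 1
  step 6. node 5  ⊔preds=[-3,3]  new=[-3,3]  old=⊥  +wl: 
  step 7. node 6  ⊔preds=[-1,3]  new=[-3,2]  old=[0,2]  +wl: 2
  step 8. node 7  ⊔preds=⊥  new=[3,3]  stable
  step 9. node 1  ⊔preds=[0,3]  new=[-2,3]  stable
  step 10. node 2  ⊔preds=[-3,3]  new=[-3,3]  old=[-1,3]  +wl: 6
  step 11. node 6  ⊔preds=[-3,3]  new=[-3,2]  stable

Least fixpoint reached:
  node 0: [-3,2]
  node 1: [-2,3]
  node 2: [-3,3]
  node 3: [0,3]
  node 4: [2,3]
  node 5: [-3,3]
  node 6: [-3,2]
  node 7: [3,3]

11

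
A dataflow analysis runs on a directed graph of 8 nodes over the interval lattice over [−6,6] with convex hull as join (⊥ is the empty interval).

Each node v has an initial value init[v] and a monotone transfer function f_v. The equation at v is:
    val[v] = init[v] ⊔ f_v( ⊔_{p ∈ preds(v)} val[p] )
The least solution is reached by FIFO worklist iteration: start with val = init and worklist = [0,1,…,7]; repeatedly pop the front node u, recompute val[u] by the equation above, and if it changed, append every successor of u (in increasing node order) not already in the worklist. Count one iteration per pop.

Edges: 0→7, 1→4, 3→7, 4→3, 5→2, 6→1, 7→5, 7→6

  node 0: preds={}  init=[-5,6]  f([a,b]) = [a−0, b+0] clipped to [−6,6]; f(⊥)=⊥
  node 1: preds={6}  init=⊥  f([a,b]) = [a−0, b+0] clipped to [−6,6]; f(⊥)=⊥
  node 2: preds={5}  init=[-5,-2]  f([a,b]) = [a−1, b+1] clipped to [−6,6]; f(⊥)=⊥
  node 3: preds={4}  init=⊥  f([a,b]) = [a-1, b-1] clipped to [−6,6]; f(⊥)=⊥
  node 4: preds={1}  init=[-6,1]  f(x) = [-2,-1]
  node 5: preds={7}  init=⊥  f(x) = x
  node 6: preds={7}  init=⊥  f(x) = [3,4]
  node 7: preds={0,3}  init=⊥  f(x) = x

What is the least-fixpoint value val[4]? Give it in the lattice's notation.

[-6,1]

Iteration log — 13 steps:
  step 1. node 0  ⊔preds=⊥  new=[-5,6]  stable
  step 2. node 1  ⊔preds=⊥  new=⊥  stable
  step 3. node 2  ⊔preds=⊥  new=[-5,-2]  stable
  step 4. node 3  ⊔preds=[-6,1]  new=[-6,0]  old=⊥  +wl: 
  step 5. node 4  ⊔preds=⊥  new=[-6,1]  stable
  step 6. node 5  ⊔preds=⊥  new=⊥  stable
  step 7. node 6  ⊔preds=⊥  new=[3,4]  old=⊥  +wl: 1
  step 8. node 7  ⊔preds=[-6,6]  new=[-6,6]  old=⊥  +wl: 5,6
  step 9. node 1  ⊔preds=[3,4]  new=[3,4]  old=⊥  +wl: 4
  step 10. node 5  ⊔preds=[-6,6]  new=[-6,6]  old=⊥  +wl: 2
  step 11. node 6  ⊔preds=[-6,6]  new=[3,4]  stable
  step 12. node 4  ⊔preds=[3,4]  new=[-6,1]  stable
  step 13. node 2  ⊔preds=[-6,6]  new=[-6,6]  old=[-5,-2]  +wl: 

Least fixpoint reached:
  node 0: [-5,6]
  node 1: [3,4]
  node 2: [-6,6]
  node 3: [-6,0]
  node 4: [-6,1]
  node 5: [-6,6]
  node 6: [3,4]
  node 7: [-6,6]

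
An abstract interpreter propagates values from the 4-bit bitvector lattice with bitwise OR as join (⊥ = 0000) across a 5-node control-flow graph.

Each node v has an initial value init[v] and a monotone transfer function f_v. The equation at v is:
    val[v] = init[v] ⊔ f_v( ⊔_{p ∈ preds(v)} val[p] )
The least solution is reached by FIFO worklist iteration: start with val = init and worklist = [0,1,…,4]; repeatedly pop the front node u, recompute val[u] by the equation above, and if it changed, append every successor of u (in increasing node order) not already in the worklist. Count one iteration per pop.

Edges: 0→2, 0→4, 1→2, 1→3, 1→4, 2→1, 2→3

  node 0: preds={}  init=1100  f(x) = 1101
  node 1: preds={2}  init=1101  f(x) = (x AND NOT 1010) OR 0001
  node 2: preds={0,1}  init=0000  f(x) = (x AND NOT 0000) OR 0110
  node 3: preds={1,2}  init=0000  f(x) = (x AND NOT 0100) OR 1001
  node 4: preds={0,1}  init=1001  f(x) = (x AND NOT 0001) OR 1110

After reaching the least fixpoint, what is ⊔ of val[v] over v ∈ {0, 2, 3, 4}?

Iteration log — 6 steps:
  step 1. node 0  ⊔preds=0000  new=1101  old=1100  +wl: 
  step 2. node 1  ⊔preds=0000  new=1101  stable
  step 3. node 2  ⊔preds=1101  new=1111  old=0000  +wl: 1
  step 4. node 3  ⊔preds=1111  new=1011  old=0000  +wl: 
  step 5. node 4  ⊔preds=1101  new=1111  old=1001  +wl: 
  step 6. node 1  ⊔preds=1111  new=1101  stable

Least fixpoint reached:
  node 0: 1101
  node 1: 1101
  node 2: 1111
  node 3: 1011
  node 4: 1111

1111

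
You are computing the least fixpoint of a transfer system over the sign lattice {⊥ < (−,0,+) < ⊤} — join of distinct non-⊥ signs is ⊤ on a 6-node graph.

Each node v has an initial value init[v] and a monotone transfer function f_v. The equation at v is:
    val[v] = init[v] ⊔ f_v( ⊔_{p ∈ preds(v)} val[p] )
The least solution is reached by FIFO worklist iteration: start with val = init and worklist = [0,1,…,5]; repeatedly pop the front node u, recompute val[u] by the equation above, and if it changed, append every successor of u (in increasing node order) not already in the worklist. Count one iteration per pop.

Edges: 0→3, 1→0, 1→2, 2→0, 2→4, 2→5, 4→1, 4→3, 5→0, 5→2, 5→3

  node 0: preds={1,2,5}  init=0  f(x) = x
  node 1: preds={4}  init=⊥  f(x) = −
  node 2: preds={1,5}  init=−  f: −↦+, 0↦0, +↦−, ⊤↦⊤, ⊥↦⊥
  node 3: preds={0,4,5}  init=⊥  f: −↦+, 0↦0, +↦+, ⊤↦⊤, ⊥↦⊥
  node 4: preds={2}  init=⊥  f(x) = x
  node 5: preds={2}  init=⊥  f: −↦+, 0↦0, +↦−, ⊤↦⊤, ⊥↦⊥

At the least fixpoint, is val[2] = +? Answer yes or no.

no

Worklist (10 pops):
  #1 pop 0: in=− → ⊤ (was 0); enqueue []
  #2 pop 1: in=⊥ → − (was ⊥); enqueue [0]
  #3 pop 2: in=− → ⊤ (was −); enqueue []
  #4 pop 3: in=⊤ → ⊤ (was ⊥); enqueue []
  #5 pop 4: in=⊤ → ⊤ (was ⊥); enqueue [1,3]
  #6 pop 5: in=⊤ → ⊤ (was ⊥); enqueue [2]
  #7 pop 0: in=⊤ → ⊤ (no change)
  #8 pop 1: in=⊤ → − (no change)
  #9 pop 3: in=⊤ → ⊤ (no change)
  #10 pop 2: in=⊤ → ⊤ (no change)

Fixpoint:
  val[0] = ⊤
  val[1] = −
  val[2] = ⊤
  val[3] = ⊤
  val[4] = ⊤
  val[5] = ⊤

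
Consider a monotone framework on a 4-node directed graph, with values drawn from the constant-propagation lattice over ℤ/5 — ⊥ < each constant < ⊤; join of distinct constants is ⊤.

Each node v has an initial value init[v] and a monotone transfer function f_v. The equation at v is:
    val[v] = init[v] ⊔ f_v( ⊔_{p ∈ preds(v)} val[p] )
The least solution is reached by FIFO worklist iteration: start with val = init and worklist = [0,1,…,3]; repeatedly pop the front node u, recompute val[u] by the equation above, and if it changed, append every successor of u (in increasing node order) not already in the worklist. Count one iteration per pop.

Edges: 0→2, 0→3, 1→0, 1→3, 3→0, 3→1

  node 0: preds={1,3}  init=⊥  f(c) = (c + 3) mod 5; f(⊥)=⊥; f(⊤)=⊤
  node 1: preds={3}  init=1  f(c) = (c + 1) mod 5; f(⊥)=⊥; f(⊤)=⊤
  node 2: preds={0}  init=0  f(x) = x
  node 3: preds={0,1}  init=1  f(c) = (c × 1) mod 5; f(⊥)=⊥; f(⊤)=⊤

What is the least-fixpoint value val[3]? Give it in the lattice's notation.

⊤

Iteration log — 8 steps:
  step 1. node 0  ⊔preds=1  new=4  old=⊥  +wl: 
  step 2. node 1  ⊔preds=1  new=⊤  old=1  +wl: 0
  step 3. node 2  ⊔preds=4  new=⊤  old=0  +wl: 
  step 4. node 3  ⊔preds=⊤  new=⊤  old=1  +wl: 1
  step 5. node 0  ⊔preds=⊤  new=⊤  old=4  +wl: 2,3
  step 6. node 1  ⊔preds=⊤  new=⊤  stable
  step 7. node 2  ⊔preds=⊤  new=⊤  stable
  step 8. node 3  ⊔preds=⊤  new=⊤  stable

Least fixpoint reached:
  node 0: ⊤
  node 1: ⊤
  node 2: ⊤
  node 3: ⊤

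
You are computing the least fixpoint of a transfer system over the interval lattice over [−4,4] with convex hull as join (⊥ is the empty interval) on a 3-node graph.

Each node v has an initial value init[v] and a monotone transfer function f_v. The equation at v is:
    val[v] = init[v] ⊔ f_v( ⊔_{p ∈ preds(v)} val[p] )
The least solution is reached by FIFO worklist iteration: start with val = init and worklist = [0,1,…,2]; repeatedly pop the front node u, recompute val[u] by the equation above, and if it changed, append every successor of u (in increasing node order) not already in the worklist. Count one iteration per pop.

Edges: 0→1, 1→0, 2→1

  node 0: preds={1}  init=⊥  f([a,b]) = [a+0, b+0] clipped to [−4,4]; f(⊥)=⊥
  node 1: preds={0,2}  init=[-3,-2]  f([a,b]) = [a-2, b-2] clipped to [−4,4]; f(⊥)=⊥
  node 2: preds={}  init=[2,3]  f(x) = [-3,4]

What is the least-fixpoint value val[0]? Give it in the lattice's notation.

[-4,2]

Iteration log — 7 steps:
  step 1. node 0  ⊔preds=[-3,-2]  new=[-3,-2]  old=⊥  +wl: 
  step 2. node 1  ⊔preds=[-3,3]  new=[-4,1]  old=[-3,-2]  +wl: 0
  step 3. node 2  ⊔preds=⊥  new=[-3,4]  old=[2,3]  +wl: 1
  step 4. node 0  ⊔preds=[-4,1]  new=[-4,1]  old=[-3,-2]  +wl: 
  step 5. node 1  ⊔preds=[-4,4]  new=[-4,2]  old=[-4,1]  +wl: 0
  step 6. node 0  ⊔preds=[-4,2]  new=[-4,2]  old=[-4,1]  +wl: 1
  step 7. node 1  ⊔preds=[-4,4]  new=[-4,2]  stable

Least fixpoint reached:
  node 0: [-4,2]
  node 1: [-4,2]
  node 2: [-3,4]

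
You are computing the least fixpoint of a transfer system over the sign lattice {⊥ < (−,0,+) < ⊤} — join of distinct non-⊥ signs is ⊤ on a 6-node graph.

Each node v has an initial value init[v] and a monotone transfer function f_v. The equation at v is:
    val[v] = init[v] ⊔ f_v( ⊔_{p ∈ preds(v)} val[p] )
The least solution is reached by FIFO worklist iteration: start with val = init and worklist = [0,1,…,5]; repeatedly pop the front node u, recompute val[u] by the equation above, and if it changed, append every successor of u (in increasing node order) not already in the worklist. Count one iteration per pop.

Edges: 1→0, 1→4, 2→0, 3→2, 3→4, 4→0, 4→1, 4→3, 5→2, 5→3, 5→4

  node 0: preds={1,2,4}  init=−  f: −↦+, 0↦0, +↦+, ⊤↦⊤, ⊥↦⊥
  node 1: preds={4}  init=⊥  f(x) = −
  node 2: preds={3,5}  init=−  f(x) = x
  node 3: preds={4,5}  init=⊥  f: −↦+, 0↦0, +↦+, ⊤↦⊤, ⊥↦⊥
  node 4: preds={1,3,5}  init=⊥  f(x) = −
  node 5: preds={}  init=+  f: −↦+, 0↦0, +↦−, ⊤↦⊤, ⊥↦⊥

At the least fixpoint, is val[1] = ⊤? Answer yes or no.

Iteration log — 12 steps:
  step 1. node 0  ⊔preds=−  new=⊤  old=−  +wl: 
  step 2. node 1  ⊔preds=⊥  new=−  old=⊥  +wl: 0
  step 3. node 2  ⊔preds=+  new=⊤  old=−  +wl: 
  step 4. node 3  ⊔preds=+  new=+  old=⊥  +wl: 2
  step 5. node 4  ⊔preds=⊤  new=−  old=⊥  +wl: 1,3
  step 6. node 5  ⊔preds=⊥  new=+  stable
  step 7. node 0  ⊔preds=⊤  new=⊤  stable
  step 8. node 2  ⊔preds=+  new=⊤  stable
  step 9. node 1  ⊔preds=−  new=−  stable
  step 10. node 3  ⊔preds=⊤  new=⊤  old=+  +wl: 2,4
  step 11. node 2  ⊔preds=⊤  new=⊤  stable
  step 12. node 4  ⊔preds=⊤  new=−  stable

Least fixpoint reached:
  node 0: ⊤
  node 1: −
  node 2: ⊤
  node 3: ⊤
  node 4: −
  node 5: +

no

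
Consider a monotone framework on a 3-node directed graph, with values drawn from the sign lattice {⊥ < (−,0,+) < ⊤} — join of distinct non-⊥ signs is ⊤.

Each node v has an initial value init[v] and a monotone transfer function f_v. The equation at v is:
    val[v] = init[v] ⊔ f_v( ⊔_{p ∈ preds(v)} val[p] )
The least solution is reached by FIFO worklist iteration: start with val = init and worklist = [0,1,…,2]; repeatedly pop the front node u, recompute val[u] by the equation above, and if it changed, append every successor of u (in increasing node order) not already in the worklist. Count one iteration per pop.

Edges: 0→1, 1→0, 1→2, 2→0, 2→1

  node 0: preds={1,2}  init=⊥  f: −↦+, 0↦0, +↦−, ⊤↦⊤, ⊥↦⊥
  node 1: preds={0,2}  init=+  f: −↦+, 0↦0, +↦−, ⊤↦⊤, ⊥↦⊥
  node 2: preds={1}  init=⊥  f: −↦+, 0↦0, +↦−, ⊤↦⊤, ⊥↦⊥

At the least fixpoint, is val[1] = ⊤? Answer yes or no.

yes

Trace (9 dequeues):
  [1] u=0 | in + | out − | prev ⊥ | push {}
  [2] u=1 | in − | out + | ==
  [3] u=2 | in + | out − | prev ⊥ | push {0,1}
  [4] u=0 | in ⊤ | out ⊤ | prev − | push {}
  [5] u=1 | in ⊤ | out ⊤ | prev + | push {0,2}
  [6] u=0 | in ⊤ | out ⊤ | ==
  [7] u=2 | in ⊤ | out ⊤ | prev − | push {0,1}
  [8] u=0 | in ⊤ | out ⊤ | ==
  [9] u=1 | in ⊤ | out ⊤ | ==

Converged values:
  [0] ⊤
  [1] ⊤
  [2] ⊤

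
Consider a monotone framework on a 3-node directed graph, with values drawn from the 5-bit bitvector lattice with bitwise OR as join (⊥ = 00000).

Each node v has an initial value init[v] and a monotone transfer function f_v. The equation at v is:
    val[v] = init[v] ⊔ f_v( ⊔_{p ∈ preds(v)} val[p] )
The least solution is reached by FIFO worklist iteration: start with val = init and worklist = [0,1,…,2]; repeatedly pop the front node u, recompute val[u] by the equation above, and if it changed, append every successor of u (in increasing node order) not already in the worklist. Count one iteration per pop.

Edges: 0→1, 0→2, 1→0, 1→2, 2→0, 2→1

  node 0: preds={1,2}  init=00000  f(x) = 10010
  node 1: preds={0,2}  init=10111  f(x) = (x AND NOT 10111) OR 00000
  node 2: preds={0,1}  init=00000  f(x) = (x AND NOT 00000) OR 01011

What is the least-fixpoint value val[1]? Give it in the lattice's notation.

11111

Worklist (7 pops):
  #1 pop 0: in=10111 → 10010 (was 00000); enqueue []
  #2 pop 1: in=10010 → 10111 (no change)
  #3 pop 2: in=10111 → 11111 (was 00000); enqueue [0,1]
  #4 pop 0: in=11111 → 10010 (no change)
  #5 pop 1: in=11111 → 11111 (was 10111); enqueue [0,2]
  #6 pop 0: in=11111 → 10010 (no change)
  #7 pop 2: in=11111 → 11111 (no change)

Fixpoint:
  val[0] = 10010
  val[1] = 11111
  val[2] = 11111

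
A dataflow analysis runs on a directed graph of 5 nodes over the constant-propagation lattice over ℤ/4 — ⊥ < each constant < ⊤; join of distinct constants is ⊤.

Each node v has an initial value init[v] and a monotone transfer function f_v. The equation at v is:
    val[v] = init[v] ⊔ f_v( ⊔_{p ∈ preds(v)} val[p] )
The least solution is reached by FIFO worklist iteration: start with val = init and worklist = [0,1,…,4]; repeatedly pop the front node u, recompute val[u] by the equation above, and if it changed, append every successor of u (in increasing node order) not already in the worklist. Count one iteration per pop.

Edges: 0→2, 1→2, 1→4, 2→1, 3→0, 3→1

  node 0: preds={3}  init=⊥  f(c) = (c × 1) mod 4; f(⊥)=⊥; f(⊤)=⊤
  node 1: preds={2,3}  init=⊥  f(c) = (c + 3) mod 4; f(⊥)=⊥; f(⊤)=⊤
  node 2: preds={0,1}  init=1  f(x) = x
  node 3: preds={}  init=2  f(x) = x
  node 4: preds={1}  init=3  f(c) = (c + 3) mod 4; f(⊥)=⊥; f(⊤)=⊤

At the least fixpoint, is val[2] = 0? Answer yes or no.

no

Worklist (6 pops):
  #1 pop 0: in=2 → 2 (was ⊥); enqueue []
  #2 pop 1: in=⊤ → ⊤ (was ⊥); enqueue []
  #3 pop 2: in=⊤ → ⊤ (was 1); enqueue [1]
  #4 pop 3: in=⊥ → 2 (no change)
  #5 pop 4: in=⊤ → ⊤ (was 3); enqueue []
  #6 pop 1: in=⊤ → ⊤ (no change)

Fixpoint:
  val[0] = 2
  val[1] = ⊤
  val[2] = ⊤
  val[3] = 2
  val[4] = ⊤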